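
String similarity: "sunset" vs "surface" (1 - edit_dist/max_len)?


Word 1: "sunset" (length 6)
Word 2: "surface" (length 7)
One optimal edit sequence:
  1. keep 's'
  2. keep 'u'
  3. insert 'r'  (+1)
  4. substitute 'n' -> 'f'  (+1)
  5. substitute 's' -> 'a'  (+1)
  6. substitute 'e' -> 'c'  (+1)
  7. substitute 't' -> 'e'  (+1)
Edit distance = 5
Max length = max(6, 7) = 7
Similarity = 1 - 5/7
= 0.2857


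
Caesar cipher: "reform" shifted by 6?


Word: "reform"
Shift: 6
Each letter → (letter + shift) mod 26:
  'r' (17) + 6 = 23 → 'x'
  'e' (4) + 6 = 10 → 'k'
  'f' (5) + 6 = 11 → 'l'
  'o' (14) + 6 = 20 → 'u'
  'r' (17) + 6 = 23 → 'x'
  'm' (12) + 6 = 18 → 's'
Result = "xkluxs"


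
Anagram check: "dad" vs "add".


Word 1: "dad" → sorted: add
Word 2: "add" → sorted: add
Same letters? add == add
Anagram = Yes


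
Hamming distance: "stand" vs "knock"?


Comparing character by character (same length = 5):
  Pos 0: 's' vs 'k' !=
  Pos 1: 't' vs 'n' !=
  Pos 2: 'a' vs 'o' !=
  Pos 3: 'n' vs 'c' !=
  Pos 4: 'd' vs 'k' !=
Hamming distance = 5


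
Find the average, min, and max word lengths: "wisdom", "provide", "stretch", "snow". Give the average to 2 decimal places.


Lengths: "wisdom"=6, "provide"=7, "stretch"=7, "snow"=4
Sum = 24, Count = 4
Average = 24/4 = 6.00
= avg=6.00, min=4, max=7


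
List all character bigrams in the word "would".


Word: "would" (length 5)
Number of bigrams = 5 - 2 + 1 = 4
  Position 0: "wo"
  Position 1: "ou"
  Position 2: "ul"
  Position 3: "ld"
Bigrams = "wo", "ou", "ul", "ld"


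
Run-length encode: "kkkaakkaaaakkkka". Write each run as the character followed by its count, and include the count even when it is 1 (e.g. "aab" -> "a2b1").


String: "kkkaakkaaaakkkka"
Scanning for consecutive runs:
  'k' x 3
  'a' x 2
  'k' x 2
  'a' x 4
  'k' x 4
  'a' x 1
RLE = "k3a2k2a4k4a1"


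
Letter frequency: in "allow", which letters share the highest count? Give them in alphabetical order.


Word: "allow"
Letter counts:
  'a': 1
  'l': 2
  'o': 1
  'w': 1
Maximum count = 2
Most frequent = 'l' (2 times each)


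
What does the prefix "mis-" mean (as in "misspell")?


Prefix: mis-
Example: misspell (mis- + spell)
Meaning = wrongly


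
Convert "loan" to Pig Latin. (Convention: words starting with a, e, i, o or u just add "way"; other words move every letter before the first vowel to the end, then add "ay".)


Word: "loan"
Starts with consonant(s) → move to end, add 'ay'
Consonant cluster: "l"
Pig Latin = "oanlay"


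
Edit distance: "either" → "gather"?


Word 1: "either" (length 6)
Word 2: "gather" (length 6)
One optimal edit sequence (insert/delete/substitute each cost 1):
  1. substitute 'e' -> 'g'  (+1)
  2. substitute 'i' -> 'a'  (+1)
  3. keep 't'
  4. keep 'h'
  5. keep 'e'
  6. keep 'r'
Total edit operations: 2
Edit distance = 2


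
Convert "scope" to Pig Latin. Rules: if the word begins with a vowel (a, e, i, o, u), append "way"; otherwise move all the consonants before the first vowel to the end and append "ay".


Word: "scope"
Starts with consonant(s) → move to end, add 'ay'
Consonant cluster: "sc"
Pig Latin = "opescay"


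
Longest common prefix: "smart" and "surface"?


Word 1: "smart"
Word 2: "surface"
Comparing from start:
  Pos 0: 's' == 's'
  Pos 1: 'm' != 'u' (stop)
LCP = "s" (length 1)


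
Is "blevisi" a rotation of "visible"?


Word: "visible", Candidate: "blevisi"
Method: check if candidate is substring of word+word
"visiblevisible" contains "blevisi"? Yes
Is rotation = Yes


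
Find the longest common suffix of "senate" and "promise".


Word 1: "senate"
Word 2: "promise"
Comparing from end:
  Pos -1: 'e' == 'e'
  Pos -2: 't' != 's' (stop)
LCS = "e" (length 1)


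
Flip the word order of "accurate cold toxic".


Original: "accurate cold toxic"
Words (1..n): accurate | cold | toxic
Reversed (n..1): toxic | cold | accurate
Result = "toxic cold accurate"


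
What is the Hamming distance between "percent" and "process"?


Comparing character by character (same length = 7):
  Pos 0: 'p' vs 'p' =
  Pos 1: 'e' vs 'r' !=
  Pos 2: 'r' vs 'o' !=
  Pos 3: 'c' vs 'c' =
  Pos 4: 'e' vs 'e' =
  Pos 5: 'n' vs 's' !=
  Pos 6: 't' vs 's' !=
Hamming distance = 4


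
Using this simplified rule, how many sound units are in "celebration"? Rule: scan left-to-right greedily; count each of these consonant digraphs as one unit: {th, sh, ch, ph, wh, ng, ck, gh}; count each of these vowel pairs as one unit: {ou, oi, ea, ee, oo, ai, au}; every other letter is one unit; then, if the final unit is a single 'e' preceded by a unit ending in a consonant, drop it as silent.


Word: "celebration" (11 letters)
Left-to-right scan:
  1. 'c' (letter)
  2. 'e' (letter)
  3. 'l' (letter)
  4. 'e' (letter)
  5. 'b' (letter)
  6. 'r' (letter)
  7. 'a' (letter)
  8. 't' (letter)
  9. 'i' (letter)
  10. 'o' (letter)
  11. 'n' (letter)
Units from scan: 11
Sound units = 11 units


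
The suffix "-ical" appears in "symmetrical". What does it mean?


Suffix: -ical
Example: symmetrical = symmetry + -ical, with a spelling change
Meaning = relating to


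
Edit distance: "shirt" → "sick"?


Word 1: "shirt" (length 5)
Word 2: "sick" (length 4)
One optimal edit sequence (insert/delete/substitute each cost 1):
  1. keep 's'
  2. delete 'h'  (+1)
  3. keep 'i'
  4. substitute 'r' -> 'c'  (+1)
  5. substitute 't' -> 'k'  (+1)
Total edit operations: 3
Edit distance = 3


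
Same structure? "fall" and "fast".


Pattern of "fall": [0, 1, 2, 2]
Pattern of "fast": [0, 1, 2, 3]
Patterns do not match
Same pattern = No


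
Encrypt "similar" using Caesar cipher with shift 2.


Word: "similar"
Shift: 2
Each letter → (letter + shift) mod 26:
  's' (18) + 2 = 20 → 'u'
  'i' (8) + 2 = 10 → 'k'
  'm' (12) + 2 = 14 → 'o'
  'i' (8) + 2 = 10 → 'k'
  'l' (11) + 2 = 13 → 'n'
  'a' (0) + 2 = 2 → 'c'
  'r' (17) + 2 = 19 → 't'
Result = "ukoknct"


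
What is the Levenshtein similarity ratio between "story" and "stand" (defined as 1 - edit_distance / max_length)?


Word 1: "story" (length 5)
Word 2: "stand" (length 5)
One optimal edit sequence:
  1. keep 's'
  2. keep 't'
  3. substitute 'o' -> 'a'  (+1)
  4. substitute 'r' -> 'n'  (+1)
  5. substitute 'y' -> 'd'  (+1)
Edit distance = 3
Max length = max(5, 5) = 5
Similarity = 1 - 3/5
= 0.4000


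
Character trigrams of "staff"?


Word: "staff" (length 5)
Number of trigrams = 5 - 3 + 1 = 3
  Position 0: "sta"
  Position 1: "taf"
  Position 2: "aff"
Trigrams = "sta", "taf", "aff"


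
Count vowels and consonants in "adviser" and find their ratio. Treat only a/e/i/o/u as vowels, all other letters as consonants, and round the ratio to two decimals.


Word: "adviser"
Vowels (a,e,i,o,u): 3
Consonants: 4
Ratio = 3/4
= 0.75


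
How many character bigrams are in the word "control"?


Word: "control" (length 7)
Number of 2-grams = length - 2 + 1 = 7 - 2 + 1
= 6


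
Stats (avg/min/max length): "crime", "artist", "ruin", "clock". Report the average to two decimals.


Lengths: "crime"=5, "artist"=6, "ruin"=4, "clock"=5
Sum = 20, Count = 4
Average = 20/4 = 5.00
= avg=5.00, min=4, max=6


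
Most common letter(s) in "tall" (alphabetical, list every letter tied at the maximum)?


Word: "tall"
Letter counts:
  'a': 1
  'l': 2
  't': 1
Maximum count = 2
Most frequent = 'l' (2 times each)


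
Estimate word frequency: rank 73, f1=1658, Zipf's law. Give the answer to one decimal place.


Zipf's law: f(r) = f(1) / r
f(1) = 1658
f(73) = 1658 / 73
= 22.7 occurrences


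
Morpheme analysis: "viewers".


Word: "viewers"
Morphemes: view | -er | -s
Each morpheme carries meaning
= 3 morphemes


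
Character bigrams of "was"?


Word: "was" (length 3)
Number of bigrams = 3 - 2 + 1 = 2
  Position 0: "wa"
  Position 1: "as"
Bigrams = "wa", "as"


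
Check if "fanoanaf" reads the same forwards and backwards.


Word: "fanoanaf"
Reversed: "fanaonaf"
Forward == Backward? fanoanaf != fanaonaf
Palindrome = No


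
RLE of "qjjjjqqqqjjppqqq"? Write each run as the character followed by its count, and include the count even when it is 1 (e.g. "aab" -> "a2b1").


String: "qjjjjqqqqjjppqqq"
Scanning for consecutive runs:
  'q' x 1
  'j' x 4
  'q' x 4
  'j' x 2
  'p' x 2
  'q' x 3
RLE = "q1j4q4j2p2q3"


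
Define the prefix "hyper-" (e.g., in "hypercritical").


Prefix: hyper-
Example: hypercritical = hyper- + critical
Meaning = over / excessive


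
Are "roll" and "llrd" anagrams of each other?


Word 1: "roll" → sorted: llor
Word 2: "llrd" → sorted: dllr
Same letters? llor != dllr
Anagram = No


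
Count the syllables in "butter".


Word: "butter"
Syllable breakdown: but | ter
Counting: 2 parts
= 2 syllables


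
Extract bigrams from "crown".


Word: "crown" (length 5)
Number of bigrams = 5 - 2 + 1 = 4
  Position 0: "cr"
  Position 1: "ro"
  Position 2: "ow"
  Position 3: "wn"
Bigrams = "cr", "ro", "ow", "wn"


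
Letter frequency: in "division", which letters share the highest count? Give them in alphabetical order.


Word: "division"
Letter counts:
  'd': 1
  'i': 3
  'n': 1
  'o': 1
  's': 1
  'v': 1
Maximum count = 3
Most frequent = 'i' (3 times each)


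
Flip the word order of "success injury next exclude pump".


Original: "success injury next exclude pump"
Words (1..n): success | injury | next | exclude | pump
Reversed (n..1): pump | exclude | next | injury | success
Result = "pump exclude next injury success"


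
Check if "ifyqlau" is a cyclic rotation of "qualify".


Word: "qualify", Candidate: "ifyqlau"
Method: check if candidate is substring of word+word
"qualifyqualify" contains "ifyqlau"? No
Is rotation = No


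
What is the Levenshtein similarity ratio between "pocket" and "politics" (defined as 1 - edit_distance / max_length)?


Word 1: "pocket" (length 6)
Word 2: "politics" (length 8)
One optimal edit sequence:
  1. keep 'p'
  2. keep 'o'
  3. insert 'l'  (+1)
  4. insert 'i'  (+1)
  5. substitute 'c' -> 't'  (+1)
  6. substitute 'k' -> 'i'  (+1)
  7. substitute 'e' -> 'c'  (+1)
  8. substitute 't' -> 's'  (+1)
Edit distance = 6
Max length = max(6, 8) = 8
Similarity = 1 - 6/8
= 0.2500


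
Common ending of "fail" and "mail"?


Word 1: "fail"
Word 2: "mail"
Comparing from end:
  Pos -1: 'l' == 'l'
  Pos -2: 'i' == 'i'
  Pos -3: 'a' == 'a'
  Pos -4: 'f' != 'm' (stop)
LCS = "ail" (length 3)


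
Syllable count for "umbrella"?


Word: "umbrella"
Syllable breakdown: um · brel · la
Counting: 3 parts
= 3 syllables


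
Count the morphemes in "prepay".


Word: "prepay"
Morphemes: pre- / pay
Each morpheme carries meaning
= 2 morphemes


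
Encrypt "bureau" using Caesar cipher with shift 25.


Word: "bureau"
Shift: 25
Each letter → (letter + shift) mod 26:
  'b' (1) + 25 = 0 → 'a'
  'u' (20) + 25 = 19 → 't'
  'r' (17) + 25 = 16 → 'q'
  'e' (4) + 25 = 3 → 'd'
  'a' (0) + 25 = 25 → 'z'
  'u' (20) + 25 = 19 → 't'
Result = "atqdzt"


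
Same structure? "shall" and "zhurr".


Pattern of "shall": [0, 1, 2, 3, 3]
Pattern of "zhurr": [0, 1, 2, 3, 3]
Patterns match
Same pattern = Yes


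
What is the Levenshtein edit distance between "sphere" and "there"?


Word 1: "sphere" (length 6)
Word 2: "there" (length 5)
One optimal edit sequence (insert/delete/substitute each cost 1):
  1. delete 's'  (+1)
  2. substitute 'p' -> 't'  (+1)
  3. keep 'h'
  4. keep 'e'
  5. keep 'r'
  6. keep 'e'
Total edit operations: 2
Edit distance = 2


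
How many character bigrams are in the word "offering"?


Word: "offering" (length 8)
Number of 2-grams = length - 2 + 1 = 8 - 2 + 1
= 7


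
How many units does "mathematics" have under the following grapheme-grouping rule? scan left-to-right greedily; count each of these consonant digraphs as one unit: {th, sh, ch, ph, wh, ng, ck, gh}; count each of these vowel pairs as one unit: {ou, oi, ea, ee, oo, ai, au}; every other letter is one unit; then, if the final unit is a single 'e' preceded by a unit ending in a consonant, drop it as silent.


Word: "mathematics" (11 letters)
Left-to-right scan:
  1. 'm' (letter)
  2. 'a' (letter)
  3. 'th' (digraph)
  4. 'e' (letter)
  5. 'm' (letter)
  6. 'a' (letter)
  7. 't' (letter)
  8. 'i' (letter)
  9. 'c' (letter)
  10. 's' (letter)
Units from scan: 10
Sound units = 10 units


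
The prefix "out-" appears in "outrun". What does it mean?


Prefix: out-
Example: outrun (out- + run)
Meaning = surpass


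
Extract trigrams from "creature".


Word: "creature" (length 8)
Number of trigrams = 8 - 3 + 1 = 6
  Position 0: "cre"
  Position 1: "rea"
  Position 2: "eat"
  Position 3: "atu"
  Position 4: "tur"
  Position 5: "ure"
Trigrams = "cre", "rea", "eat", "atu", "tur", "ure"


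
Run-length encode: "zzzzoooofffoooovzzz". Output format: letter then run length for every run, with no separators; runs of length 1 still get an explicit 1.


String: "zzzzoooofffoooovzzz"
Scanning for consecutive runs:
  'z' x 4
  'o' x 4
  'f' x 3
  'o' x 4
  'v' x 1
  'z' x 3
RLE = "z4o4f3o4v1z3"


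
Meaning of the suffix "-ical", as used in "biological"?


Suffix: -ical
As in: biological -> biology + -ical, with a spelling change
Meaning = relating to


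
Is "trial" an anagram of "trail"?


Word 1: "trail" → sorted: ailrt
Word 2: "trial" → sorted: ailrt
Same letters? ailrt == ailrt
Anagram = Yes


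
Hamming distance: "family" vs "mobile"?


Comparing character by character (same length = 6):
  Pos 0: 'f' vs 'm' !=
  Pos 1: 'a' vs 'o' !=
  Pos 2: 'm' vs 'b' !=
  Pos 3: 'i' vs 'i' =
  Pos 4: 'l' vs 'l' =
  Pos 5: 'y' vs 'e' !=
Hamming distance = 4


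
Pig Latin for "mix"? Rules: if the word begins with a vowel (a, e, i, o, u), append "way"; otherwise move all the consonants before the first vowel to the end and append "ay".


Word: "mix"
Starts with consonant(s) → move to end, add 'ay'
Consonant cluster: "m"
Pig Latin = "ixmay"


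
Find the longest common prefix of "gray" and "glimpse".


Word 1: "gray"
Word 2: "glimpse"
Comparing from start:
  Pos 0: 'g' == 'g'
  Pos 1: 'r' != 'l' (stop)
LCP = "g" (length 1)


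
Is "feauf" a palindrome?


Word: "feauf"
Reversed: "fuaef"
Forward == Backward? feauf != fuaef
Palindrome = No


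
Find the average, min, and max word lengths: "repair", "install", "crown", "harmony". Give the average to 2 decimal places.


Lengths: "repair"=6, "install"=7, "crown"=5, "harmony"=7
Sum = 25, Count = 4
Average = 25/4 = 6.25
= avg=6.25, min=5, max=7


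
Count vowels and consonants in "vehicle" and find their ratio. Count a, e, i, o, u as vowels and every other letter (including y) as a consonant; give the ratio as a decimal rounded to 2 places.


Word: "vehicle"
Vowels (a,e,i,o,u): 3
Consonants: 4
Ratio = 3/4
= 0.75


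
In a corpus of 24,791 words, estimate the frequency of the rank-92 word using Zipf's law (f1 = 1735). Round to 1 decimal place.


Zipf's law: f(r) = f(1) / r
f(1) = 1735
f(92) = 1735 / 92
= 18.9 occurrences


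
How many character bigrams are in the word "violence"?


Word: "violence" (length 8)
Number of 2-grams = length - 2 + 1 = 8 - 2 + 1
= 7


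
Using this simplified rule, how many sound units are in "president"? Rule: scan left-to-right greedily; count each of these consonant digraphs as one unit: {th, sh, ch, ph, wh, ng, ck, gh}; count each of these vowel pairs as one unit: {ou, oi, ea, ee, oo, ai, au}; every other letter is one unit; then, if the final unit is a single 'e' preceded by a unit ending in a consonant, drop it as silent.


Word: "president" (9 letters)
Left-to-right scan:
  1. 'p' (letter)
  2. 'r' (letter)
  3. 'e' (letter)
  4. 's' (letter)
  5. 'i' (letter)
  6. 'd' (letter)
  7. 'e' (letter)
  8. 'n' (letter)
  9. 't' (letter)
Units from scan: 9
Sound units = 9 units


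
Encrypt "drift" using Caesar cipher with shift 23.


Word: "drift"
Shift: 23
Each letter → (letter + shift) mod 26:
  'd' (3) + 23 = 0 → 'a'
  'r' (17) + 23 = 14 → 'o'
  'i' (8) + 23 = 5 → 'f'
  'f' (5) + 23 = 2 → 'c'
  't' (19) + 23 = 16 → 'q'
Result = "aofcq"


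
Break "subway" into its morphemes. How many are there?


Word: "subway"
Morphemes: sub- / way
Each morpheme carries meaning
= 2 morphemes


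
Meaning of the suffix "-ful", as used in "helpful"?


Suffix: -ful
Example: helpful (help + -ful)
Meaning = full of


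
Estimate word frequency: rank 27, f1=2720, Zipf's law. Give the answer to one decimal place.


Zipf's law: f(r) = f(1) / r
f(1) = 2720
f(27) = 2720 / 27
= 100.7 occurrences


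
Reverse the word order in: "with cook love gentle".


Original: "with cook love gentle"
Words (1..n): with | cook | love | gentle
Reversed (n..1): gentle | love | cook | with
Result = "gentle love cook with"


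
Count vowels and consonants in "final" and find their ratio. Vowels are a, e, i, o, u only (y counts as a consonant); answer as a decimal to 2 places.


Word: "final"
Vowels (a,e,i,o,u): 2
Consonants: 3
Ratio = 2/3
= 0.67


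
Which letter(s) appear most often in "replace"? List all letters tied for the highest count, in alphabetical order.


Word: "replace"
Letter counts:
  'a': 1
  'c': 1
  'e': 2
  'l': 1
  'p': 1
  'r': 1
Maximum count = 2
Most frequent = 'e' (2 times each)


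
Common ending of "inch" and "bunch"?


Word 1: "inch"
Word 2: "bunch"
Comparing from end:
  Pos -1: 'h' == 'h'
  Pos -2: 'c' == 'c'
  Pos -3: 'n' == 'n'
  Pos -4: 'i' != 'u' (stop)
LCS = "nch" (length 3)


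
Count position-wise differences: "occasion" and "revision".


Comparing character by character (same length = 8):
  Pos 0: 'o' vs 'r' !=
  Pos 1: 'c' vs 'e' !=
  Pos 2: 'c' vs 'v' !=
  Pos 3: 'a' vs 'i' !=
  Pos 4: 's' vs 's' =
  Pos 5: 'i' vs 'i' =
  Pos 6: 'o' vs 'o' =
  Pos 7: 'n' vs 'n' =
Hamming distance = 4


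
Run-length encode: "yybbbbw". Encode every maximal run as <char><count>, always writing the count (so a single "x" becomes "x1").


String: "yybbbbw"
Scanning for consecutive runs:
  'y' x 2
  'b' x 4
  'w' x 1
RLE = "y2b4w1"


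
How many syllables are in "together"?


Word: "together"
Syllable breakdown: to / geth / er
Counting: 3 parts
= 3 syllables


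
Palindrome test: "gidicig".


Word: "gidicig"
Reversed: "gicidig"
Forward == Backward? gidicig != gicidig
Palindrome = No


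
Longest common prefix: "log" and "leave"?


Word 1: "log"
Word 2: "leave"
Comparing from start:
  Pos 0: 'l' == 'l'
  Pos 1: 'o' != 'e' (stop)
LCP = "l" (length 1)


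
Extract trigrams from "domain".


Word: "domain" (length 6)
Number of trigrams = 6 - 3 + 1 = 4
  Position 0: "dom"
  Position 1: "oma"
  Position 2: "mai"
  Position 3: "ain"
Trigrams = "dom", "oma", "mai", "ain"


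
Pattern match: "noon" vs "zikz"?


Pattern of "noon": [0, 1, 1, 0]
Pattern of "zikz": [0, 1, 2, 0]
Patterns do not match
Same pattern = No


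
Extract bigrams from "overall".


Word: "overall" (length 7)
Number of bigrams = 7 - 2 + 1 = 6
  Position 0: "ov"
  Position 1: "ve"
  Position 2: "er"
  Position 3: "ra"
  Position 4: "al"
  Position 5: "ll"
Bigrams = "ov", "ve", "er", "ra", "al", "ll"


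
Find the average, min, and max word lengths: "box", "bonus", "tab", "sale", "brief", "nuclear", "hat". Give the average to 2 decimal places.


Lengths: "box"=3, "bonus"=5, "tab"=3, "sale"=4, "brief"=5, "nuclear"=7, "hat"=3
Sum = 30, Count = 7
Average = 30/7 = 4.29
= avg=4.29, min=3, max=7


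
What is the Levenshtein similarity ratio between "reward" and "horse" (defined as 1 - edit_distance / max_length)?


Word 1: "reward" (length 6)
Word 2: "horse" (length 5)
One optimal edit sequence:
  1. delete 'r'  (+1)
  2. substitute 'e' -> 'h'  (+1)
  3. substitute 'w' -> 'o'  (+1)
  4. substitute 'a' -> 'r'  (+1)
  5. substitute 'r' -> 's'  (+1)
  6. substitute 'd' -> 'e'  (+1)
Edit distance = 6
Max length = max(6, 5) = 6
Similarity = 1 - 6/6
= 0.0000


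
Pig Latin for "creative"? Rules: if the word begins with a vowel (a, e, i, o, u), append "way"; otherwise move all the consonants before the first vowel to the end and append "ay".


Word: "creative"
Starts with consonant(s) → move to end, add 'ay'
Consonant cluster: "cr"
Pig Latin = "eativecray"


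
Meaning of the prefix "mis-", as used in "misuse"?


Prefix: mis-
As in: misuse -> mis- + use
Meaning = wrongly


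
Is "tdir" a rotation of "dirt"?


Word: "dirt", Candidate: "tdir"
Method: check if candidate is substring of word+word
"dirtdirt" contains "tdir"? Yes
Is rotation = Yes


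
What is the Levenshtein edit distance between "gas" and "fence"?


Word 1: "gas" (length 3)
Word 2: "fence" (length 5)
One optimal edit sequence (insert/delete/substitute each cost 1):
  1. insert 'f'  (+1)
  2. insert 'e'  (+1)
  3. substitute 'g' -> 'n'  (+1)
  4. substitute 'a' -> 'c'  (+1)
  5. substitute 's' -> 'e'  (+1)
Total edit operations: 5
Edit distance = 5


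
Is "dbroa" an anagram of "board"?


Word 1: "board" → sorted: abdor
Word 2: "dbroa" → sorted: abdor
Same letters? abdor == abdor
Anagram = Yes


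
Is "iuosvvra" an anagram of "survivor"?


Word 1: "survivor" → sorted: iorrsuvv
Word 2: "iuosvvra" → sorted: aiorsuvv
Same letters? iorrsuvv != aiorsuvv
Anagram = No


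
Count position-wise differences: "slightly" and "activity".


Comparing character by character (same length = 8):
  Pos 0: 's' vs 'a' !=
  Pos 1: 'l' vs 'c' !=
  Pos 2: 'i' vs 't' !=
  Pos 3: 'g' vs 'i' !=
  Pos 4: 'h' vs 'v' !=
  Pos 5: 't' vs 'i' !=
  Pos 6: 'l' vs 't' !=
  Pos 7: 'y' vs 'y' =
Hamming distance = 7


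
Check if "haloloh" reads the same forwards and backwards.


Word: "haloloh"
Reversed: "hololah"
Forward == Backward? haloloh != hololah
Palindrome = No


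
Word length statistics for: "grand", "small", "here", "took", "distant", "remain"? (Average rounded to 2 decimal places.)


Lengths: "grand"=5, "small"=5, "here"=4, "took"=4, "distant"=7, "remain"=6
Sum = 31, Count = 6
Average = 31/6 = 5.17
= avg=5.17, min=4, max=7


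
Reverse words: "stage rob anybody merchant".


Original: "stage rob anybody merchant"
Words (1..n): stage | rob | anybody | merchant
Reversed (n..1): merchant | anybody | rob | stage
Result = "merchant anybody rob stage"


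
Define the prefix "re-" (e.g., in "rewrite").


Prefix: re-
As in: rewrite -> re- + write
Meaning = again


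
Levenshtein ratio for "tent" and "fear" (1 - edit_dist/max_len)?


Word 1: "tent" (length 4)
Word 2: "fear" (length 4)
One optimal edit sequence:
  1. substitute 't' -> 'f'  (+1)
  2. keep 'e'
  3. substitute 'n' -> 'a'  (+1)
  4. substitute 't' -> 'r'  (+1)
Edit distance = 3
Max length = max(4, 4) = 4
Similarity = 1 - 3/4
= 0.2500


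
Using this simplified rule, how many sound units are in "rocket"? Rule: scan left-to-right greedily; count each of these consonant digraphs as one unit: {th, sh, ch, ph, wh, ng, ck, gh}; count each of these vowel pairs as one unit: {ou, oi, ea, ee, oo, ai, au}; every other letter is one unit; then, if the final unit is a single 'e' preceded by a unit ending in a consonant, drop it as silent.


Word: "rocket" (6 letters)
Left-to-right scan:
  (1) 'r' (letter)
  (2) 'o' (letter)
  (3) 'ck' (digraph)
  (4) 'e' (letter)
  (5) 't' (letter)
Units from scan: 5
Sound units = 5 units


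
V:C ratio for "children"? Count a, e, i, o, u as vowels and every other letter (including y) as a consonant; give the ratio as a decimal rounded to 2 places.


Word: "children"
Vowels (a,e,i,o,u): 2
Consonants: 6
Ratio = 2/6
= 0.33


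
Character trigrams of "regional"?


Word: "regional" (length 8)
Number of trigrams = 8 - 3 + 1 = 6
  Position 0: "reg"
  Position 1: "egi"
  Position 2: "gio"
  Position 3: "ion"
  Position 4: "ona"
  Position 5: "nal"
Trigrams = "reg", "egi", "gio", "ion", "ona", "nal"


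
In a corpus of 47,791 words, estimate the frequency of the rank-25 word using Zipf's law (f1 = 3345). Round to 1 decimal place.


Zipf's law: f(r) = f(1) / r
f(1) = 3345
f(25) = 3345 / 25
= 133.8 occurrences


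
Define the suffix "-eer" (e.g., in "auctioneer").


Suffix: -eer
Example: auctioneer = auction + -eer
Meaning = one who is concerned with


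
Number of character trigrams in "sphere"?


Word: "sphere" (length 6)
Number of 3-grams = length - 3 + 1 = 6 - 3 + 1
= 4


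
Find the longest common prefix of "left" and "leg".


Word 1: "left"
Word 2: "leg"
Comparing from start:
  Pos 0: 'l' == 'l'
  Pos 1: 'e' == 'e'
  Pos 2: 'f' != 'g' (stop)
LCP = "le" (length 2)


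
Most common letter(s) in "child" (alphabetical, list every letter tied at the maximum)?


Word: "child"
Letter counts:
  'c': 1
  'd': 1
  'h': 1
  'i': 1
  'l': 1
Maximum count = 1
Most frequent = 'c', 'd', 'h', 'i', 'l' (1 time each)


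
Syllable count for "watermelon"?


Word: "watermelon"
Syllable breakdown: wa · ter · mel · on
Counting: 4 parts
= 4 syllables


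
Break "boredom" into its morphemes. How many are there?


Word: "boredom"
Morphemes: bore | -dom
Each morpheme carries meaning
= 2 morphemes


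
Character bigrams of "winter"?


Word: "winter" (length 6)
Number of bigrams = 6 - 2 + 1 = 5
  Position 0: "wi"
  Position 1: "in"
  Position 2: "nt"
  Position 3: "te"
  Position 4: "er"
Bigrams = "wi", "in", "nt", "te", "er"


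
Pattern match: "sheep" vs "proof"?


Pattern of "sheep": [0, 1, 2, 2, 3]
Pattern of "proof": [0, 1, 2, 2, 3]
Patterns match
Same pattern = Yes


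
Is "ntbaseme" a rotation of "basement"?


Word: "basement", Candidate: "ntbaseme"
Method: check if candidate is substring of word+word
"basementbasement" contains "ntbaseme"? Yes
Is rotation = Yes


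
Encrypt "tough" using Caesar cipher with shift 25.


Word: "tough"
Shift: 25
Each letter → (letter + shift) mod 26:
  't' (19) + 25 = 18 → 's'
  'o' (14) + 25 = 13 → 'n'
  'u' (20) + 25 = 19 → 't'
  'g' (6) + 25 = 5 → 'f'
  'h' (7) + 25 = 6 → 'g'
Result = "sntfg"


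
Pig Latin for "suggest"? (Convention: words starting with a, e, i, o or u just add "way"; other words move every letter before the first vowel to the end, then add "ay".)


Word: "suggest"
Starts with consonant(s) → move to end, add 'ay'
Consonant cluster: "s"
Pig Latin = "uggestsay"


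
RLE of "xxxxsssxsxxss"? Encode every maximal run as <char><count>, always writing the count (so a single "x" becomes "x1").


String: "xxxxsssxsxxss"
Scanning for consecutive runs:
  'x' x 4
  's' x 3
  'x' x 1
  's' x 1
  'x' x 2
  's' x 2
RLE = "x4s3x1s1x2s2"


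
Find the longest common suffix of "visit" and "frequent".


Word 1: "visit"
Word 2: "frequent"
Comparing from end:
  Pos -1: 't' == 't'
  Pos -2: 'i' != 'n' (stop)
LCS = "t" (length 1)


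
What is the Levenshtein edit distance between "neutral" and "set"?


Word 1: "neutral" (length 7)
Word 2: "set" (length 3)
One optimal edit sequence (insert/delete/substitute each cost 1):
  1. substitute 'n' -> 's'  (+1)
  2. keep 'e'
  3. delete 'u'  (+1)
  4. keep 't'
  5. delete 'r'  (+1)
  6. delete 'a'  (+1)
  7. delete 'l'  (+1)
Total edit operations: 5
Edit distance = 5


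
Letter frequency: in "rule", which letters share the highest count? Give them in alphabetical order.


Word: "rule"
Letter counts:
  'e': 1
  'l': 1
  'r': 1
  'u': 1
Maximum count = 1
Most frequent = 'e', 'l', 'r', 'u' (1 time each)


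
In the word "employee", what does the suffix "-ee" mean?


Suffix: -ee
Example: employee (employ + -ee)
Meaning = one who receives


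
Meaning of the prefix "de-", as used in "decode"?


Prefix: de-
Example: decode (de- + code)
Meaning = remove / reverse


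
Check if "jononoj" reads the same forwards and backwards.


Word: "jononoj"
Reversed: "jononoj"
Forward == Backward? jononoj == jononoj
Palindrome = Yes


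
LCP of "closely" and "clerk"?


Word 1: "closely"
Word 2: "clerk"
Comparing from start:
  Pos 0: 'c' == 'c'
  Pos 1: 'l' == 'l'
  Pos 2: 'o' != 'e' (stop)
LCP = "cl" (length 2)


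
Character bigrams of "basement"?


Word: "basement" (length 8)
Number of bigrams = 8 - 2 + 1 = 7
  Position 0: "ba"
  Position 1: "as"
  Position 2: "se"
  Position 3: "em"
  Position 4: "me"
  Position 5: "en"
  Position 6: "nt"
Bigrams = "ba", "as", "se", "em", "me", "en", "nt"


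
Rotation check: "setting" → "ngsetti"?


Word: "setting", Candidate: "ngsetti"
Method: check if candidate is substring of word+word
"settingsetting" contains "ngsetti"? Yes
Is rotation = Yes


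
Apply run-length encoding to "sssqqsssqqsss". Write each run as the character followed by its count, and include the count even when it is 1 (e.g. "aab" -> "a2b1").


String: "sssqqsssqqsss"
Scanning for consecutive runs:
  's' x 3
  'q' x 2
  's' x 3
  'q' x 2
  's' x 3
RLE = "s3q2s3q2s3"


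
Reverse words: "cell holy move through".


Original: "cell holy move through"
Words (1..n): cell | holy | move | through
Reversed (n..1): through | move | holy | cell
Result = "through move holy cell"


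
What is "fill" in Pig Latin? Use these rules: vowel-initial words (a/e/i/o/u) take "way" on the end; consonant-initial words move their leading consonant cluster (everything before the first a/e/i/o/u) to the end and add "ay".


Word: "fill"
Starts with consonant(s) → move to end, add 'ay'
Consonant cluster: "f"
Pig Latin = "illfay"


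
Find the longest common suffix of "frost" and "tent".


Word 1: "frost"
Word 2: "tent"
Comparing from end:
  Pos -1: 't' == 't'
  Pos -2: 's' != 'n' (stop)
LCS = "t" (length 1)


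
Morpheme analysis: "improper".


Word: "improper"
Morphemes: im- / proper
Each morpheme carries meaning
= 2 morphemes


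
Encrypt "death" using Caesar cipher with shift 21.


Word: "death"
Shift: 21
Each letter → (letter + shift) mod 26:
  'd' (3) + 21 = 24 → 'y'
  'e' (4) + 21 = 25 → 'z'
  'a' (0) + 21 = 21 → 'v'
  't' (19) + 21 = 14 → 'o'
  'h' (7) + 21 = 2 → 'c'
Result = "yzvoc"


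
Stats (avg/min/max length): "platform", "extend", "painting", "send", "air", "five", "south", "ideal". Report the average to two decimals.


Lengths: "platform"=8, "extend"=6, "painting"=8, "send"=4, "air"=3, "five"=4, "south"=5, "ideal"=5
Sum = 43, Count = 8
Average = 43/8 = 5.38
= avg=5.38, min=3, max=8


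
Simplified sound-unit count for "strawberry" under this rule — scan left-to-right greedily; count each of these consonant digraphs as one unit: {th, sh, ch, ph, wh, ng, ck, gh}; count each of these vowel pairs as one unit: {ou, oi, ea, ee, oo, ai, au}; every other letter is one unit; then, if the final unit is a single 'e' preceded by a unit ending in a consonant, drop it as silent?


Word: "strawberry" (10 letters)
Left-to-right scan:
  1. 's' (letter)
  2. 't' (letter)
  3. 'r' (letter)
  4. 'a' (letter)
  5. 'w' (letter)
  6. 'b' (letter)
  7. 'e' (letter)
  8. 'r' (letter)
  9. 'r' (letter)
  10. 'y' (letter)
Units from scan: 10
Sound units = 10 units


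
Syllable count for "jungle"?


Word: "jungle"
Syllable breakdown: jun / gle
Counting: 2 parts
= 2 syllables


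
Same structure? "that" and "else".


Pattern of "that": [0, 1, 2, 0]
Pattern of "else": [0, 1, 2, 0]
Patterns match
Same pattern = Yes


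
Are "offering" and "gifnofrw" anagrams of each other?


Word 1: "offering" → sorted: effginor
Word 2: "gifnofrw" → sorted: ffginorw
Same letters? effginor != ffginorw
Anagram = No


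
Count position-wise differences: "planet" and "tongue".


Comparing character by character (same length = 6):
  Pos 0: 'p' vs 't' !=
  Pos 1: 'l' vs 'o' !=
  Pos 2: 'a' vs 'n' !=
  Pos 3: 'n' vs 'g' !=
  Pos 4: 'e' vs 'u' !=
  Pos 5: 't' vs 'e' !=
Hamming distance = 6


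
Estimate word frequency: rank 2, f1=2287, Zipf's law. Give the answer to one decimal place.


Zipf's law: f(r) = f(1) / r
f(1) = 2287
f(2) = 2287 / 2
= 1143.5 occurrences


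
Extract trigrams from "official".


Word: "official" (length 8)
Number of trigrams = 8 - 3 + 1 = 6
  Position 0: "off"
  Position 1: "ffi"
  Position 2: "fic"
  Position 3: "ici"
  Position 4: "cia"
  Position 5: "ial"
Trigrams = "off", "ffi", "fic", "ici", "cia", "ial"


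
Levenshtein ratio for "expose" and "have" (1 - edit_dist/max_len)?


Word 1: "expose" (length 6)
Word 2: "have" (length 4)
One optimal edit sequence:
  1. delete 'e'  (+1)
  2. delete 'x'  (+1)
  3. substitute 'p' -> 'h'  (+1)
  4. substitute 'o' -> 'a'  (+1)
  5. substitute 's' -> 'v'  (+1)
  6. keep 'e'
Edit distance = 5
Max length = max(6, 4) = 6
Similarity = 1 - 5/6
= 0.1667


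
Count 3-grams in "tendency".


Word: "tendency" (length 8)
Number of 3-grams = length - 3 + 1 = 8 - 3 + 1
= 6


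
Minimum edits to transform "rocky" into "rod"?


Word 1: "rocky" (length 5)
Word 2: "rod" (length 3)
One optimal edit sequence (insert/delete/substitute each cost 1):
  1. keep 'r'
  2. keep 'o'
  3. delete 'c'  (+1)
  4. delete 'k'  (+1)
  5. substitute 'y' -> 'd'  (+1)
Total edit operations: 3
Edit distance = 3


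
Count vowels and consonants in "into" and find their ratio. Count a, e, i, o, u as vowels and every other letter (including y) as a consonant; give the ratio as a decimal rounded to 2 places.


Word: "into"
Vowels (a,e,i,o,u): 2
Consonants: 2
Ratio = 2/2
= 1.00


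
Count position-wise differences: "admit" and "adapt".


Comparing character by character (same length = 5):
  Pos 0: 'a' vs 'a' =
  Pos 1: 'd' vs 'd' =
  Pos 2: 'm' vs 'a' !=
  Pos 3: 'i' vs 'p' !=
  Pos 4: 't' vs 't' =
Hamming distance = 2


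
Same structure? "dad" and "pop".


Pattern of "dad": [0, 1, 0]
Pattern of "pop": [0, 1, 0]
Patterns match
Same pattern = Yes


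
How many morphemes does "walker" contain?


Word: "walker"
Morphemes: walk + -er
Each morpheme carries meaning
= 2 morphemes


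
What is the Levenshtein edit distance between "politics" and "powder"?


Word 1: "politics" (length 8)
Word 2: "powder" (length 6)
One optimal edit sequence (insert/delete/substitute each cost 1):
  1. keep 'p'
  2. keep 'o'
  3. delete 'l'  (+1)
  4. delete 'i'  (+1)
  5. substitute 't' -> 'w'  (+1)
  6. substitute 'i' -> 'd'  (+1)
  7. substitute 'c' -> 'e'  (+1)
  8. substitute 's' -> 'r'  (+1)
Total edit operations: 6
Edit distance = 6


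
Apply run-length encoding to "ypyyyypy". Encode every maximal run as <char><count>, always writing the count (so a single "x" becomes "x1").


String: "ypyyyypy"
Scanning for consecutive runs:
  'y' x 1
  'p' x 1
  'y' x 4
  'p' x 1
  'y' x 1
RLE = "y1p1y4p1y1"


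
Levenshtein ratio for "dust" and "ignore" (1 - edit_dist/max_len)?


Word 1: "dust" (length 4)
Word 2: "ignore" (length 6)
One optimal edit sequence:
  1. insert 'i'  (+1)
  2. insert 'g'  (+1)
  3. substitute 'd' -> 'n'  (+1)
  4. substitute 'u' -> 'o'  (+1)
  5. substitute 's' -> 'r'  (+1)
  6. substitute 't' -> 'e'  (+1)
Edit distance = 6
Max length = max(4, 6) = 6
Similarity = 1 - 6/6
= 0.0000


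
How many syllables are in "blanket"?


Word: "blanket"
Syllable breakdown: blan · ket
Counting: 2 parts
= 2 syllables


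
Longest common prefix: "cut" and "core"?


Word 1: "cut"
Word 2: "core"
Comparing from start:
  Pos 0: 'c' == 'c'
  Pos 1: 'u' != 'o' (stop)
LCP = "c" (length 1)


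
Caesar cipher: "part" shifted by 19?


Word: "part"
Shift: 19
Each letter → (letter + shift) mod 26:
  'p' (15) + 19 = 8 → 'i'
  'a' (0) + 19 = 19 → 't'
  'r' (17) + 19 = 10 → 'k'
  't' (19) + 19 = 12 → 'm'
Result = "itkm"


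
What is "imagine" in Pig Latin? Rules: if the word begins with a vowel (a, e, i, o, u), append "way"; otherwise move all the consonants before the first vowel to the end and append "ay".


Word: "imagine"
Starts with vowel → add 'way'
Pig Latin = "imagineway"


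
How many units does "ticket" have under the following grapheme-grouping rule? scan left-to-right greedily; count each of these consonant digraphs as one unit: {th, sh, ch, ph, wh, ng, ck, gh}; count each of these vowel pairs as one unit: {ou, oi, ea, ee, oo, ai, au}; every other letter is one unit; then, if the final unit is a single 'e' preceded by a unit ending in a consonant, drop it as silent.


Word: "ticket" (6 letters)
Left-to-right scan:
  [1] 't' (letter)
  [2] 'i' (letter)
  [3] 'ck' (digraph)
  [4] 'e' (letter)
  [5] 't' (letter)
Units from scan: 5
Sound units = 5 units


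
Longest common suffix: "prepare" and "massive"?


Word 1: "prepare"
Word 2: "massive"
Comparing from end:
  Pos -1: 'e' == 'e'
  Pos -2: 'r' != 'v' (stop)
LCS = "e" (length 1)


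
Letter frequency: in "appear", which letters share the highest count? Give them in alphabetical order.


Word: "appear"
Letter counts:
  'a': 2
  'e': 1
  'p': 2
  'r': 1
Maximum count = 2
Most frequent = 'a', 'p' (2 times each)


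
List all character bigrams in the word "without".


Word: "without" (length 7)
Number of bigrams = 7 - 2 + 1 = 6
  Position 0: "wi"
  Position 1: "it"
  Position 2: "th"
  Position 3: "ho"
  Position 4: "ou"
  Position 5: "ut"
Bigrams = "wi", "it", "th", "ho", "ou", "ut"


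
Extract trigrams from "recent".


Word: "recent" (length 6)
Number of trigrams = 6 - 3 + 1 = 4
  Position 0: "rec"
  Position 1: "ece"
  Position 2: "cen"
  Position 3: "ent"
Trigrams = "rec", "ece", "cen", "ent"


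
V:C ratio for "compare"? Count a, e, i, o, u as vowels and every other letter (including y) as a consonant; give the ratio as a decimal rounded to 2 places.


Word: "compare"
Vowels (a,e,i,o,u): 3
Consonants: 4
Ratio = 3/4
= 0.75


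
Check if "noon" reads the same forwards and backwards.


Word: "noon"
Reversed: "noon"
Forward == Backward? noon == noon
Palindrome = Yes


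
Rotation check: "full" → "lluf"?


Word: "full", Candidate: "lluf"
Method: check if candidate is substring of word+word
"fullfull" contains "lluf"? No
Is rotation = No


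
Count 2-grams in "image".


Word: "image" (length 5)
Number of 2-grams = length - 2 + 1 = 5 - 2 + 1
= 4


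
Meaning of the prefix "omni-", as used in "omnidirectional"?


Prefix: omni-
Example: omnidirectional = omni- + directional
Meaning = all


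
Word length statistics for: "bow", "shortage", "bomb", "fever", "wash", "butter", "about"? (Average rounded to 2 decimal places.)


Lengths: "bow"=3, "shortage"=8, "bomb"=4, "fever"=5, "wash"=4, "butter"=6, "about"=5
Sum = 35, Count = 7
Average = 35/7 = 5.00
= avg=5.00, min=3, max=8


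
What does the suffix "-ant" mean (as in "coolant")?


Suffix: -ant
Example: coolant (cool + -ant)
Meaning = one who / that which


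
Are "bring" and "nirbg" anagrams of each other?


Word 1: "bring" → sorted: bginr
Word 2: "nirbg" → sorted: bginr
Same letters? bginr == bginr
Anagram = Yes


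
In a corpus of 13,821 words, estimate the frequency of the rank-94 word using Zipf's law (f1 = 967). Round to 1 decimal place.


Zipf's law: f(r) = f(1) / r
f(1) = 967
f(94) = 967 / 94
= 10.3 occurrences


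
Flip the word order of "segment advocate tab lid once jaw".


Original: "segment advocate tab lid once jaw"
Words (1..n): segment | advocate | tab | lid | once | jaw
Reversed (n..1): jaw | once | lid | tab | advocate | segment
Result = "jaw once lid tab advocate segment"


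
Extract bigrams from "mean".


Word: "mean" (length 4)
Number of bigrams = 4 - 2 + 1 = 3
  Position 0: "me"
  Position 1: "ea"
  Position 2: "an"
Bigrams = "me", "ea", "an"


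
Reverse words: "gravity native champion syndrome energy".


Original: "gravity native champion syndrome energy"
Words (1..n): gravity | native | champion | syndrome | energy
Reversed (n..1): energy | syndrome | champion | native | gravity
Result = "energy syndrome champion native gravity"


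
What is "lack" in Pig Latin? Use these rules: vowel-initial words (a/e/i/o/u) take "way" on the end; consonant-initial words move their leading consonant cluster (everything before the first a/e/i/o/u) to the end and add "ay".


Word: "lack"
Starts with consonant(s) → move to end, add 'ay'
Consonant cluster: "l"
Pig Latin = "acklay"
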